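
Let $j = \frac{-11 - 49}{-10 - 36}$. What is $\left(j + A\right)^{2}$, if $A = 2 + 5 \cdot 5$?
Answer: $\frac{423801}{529} \approx 801.14$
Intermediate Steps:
$j = \frac{30}{23}$ ($j = - \frac{60}{-46} = \left(-60\right) \left(- \frac{1}{46}\right) = \frac{30}{23} \approx 1.3043$)
$A = 27$ ($A = 2 + 25 = 27$)
$\left(j + A\right)^{2} = \left(\frac{30}{23} + 27\right)^{2} = \left(\frac{651}{23}\right)^{2} = \frac{423801}{529}$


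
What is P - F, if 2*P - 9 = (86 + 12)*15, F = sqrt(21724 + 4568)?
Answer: 1479/2 - 2*sqrt(6573) ≈ 577.35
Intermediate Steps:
F = 2*sqrt(6573) (F = sqrt(26292) = 2*sqrt(6573) ≈ 162.15)
P = 1479/2 (P = 9/2 + ((86 + 12)*15)/2 = 9/2 + (98*15)/2 = 9/2 + (1/2)*1470 = 9/2 + 735 = 1479/2 ≈ 739.50)
P - F = 1479/2 - 2*sqrt(6573)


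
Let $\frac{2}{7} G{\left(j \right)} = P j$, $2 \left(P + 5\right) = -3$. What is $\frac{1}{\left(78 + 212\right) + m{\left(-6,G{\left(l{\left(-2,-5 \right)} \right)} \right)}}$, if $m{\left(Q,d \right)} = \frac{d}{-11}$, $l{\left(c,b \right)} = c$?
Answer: $\frac{22}{6289} \approx 0.0034982$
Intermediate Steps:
$P = - \frac{13}{2}$ ($P = -5 + \frac{1}{2} \left(-3\right) = -5 - \frac{3}{2} = - \frac{13}{2} \approx -6.5$)
$G{\left(j \right)} = - \frac{91 j}{4}$ ($G{\left(j \right)} = \frac{7 \left(- \frac{13 j}{2}\right)}{2} = - \frac{91 j}{4}$)
$m{\left(Q,d \right)} = - \frac{d}{11}$ ($m{\left(Q,d \right)} = d \left(- \frac{1}{11}\right) = - \frac{d}{11}$)
$\frac{1}{\left(78 + 212\right) + m{\left(-6,G{\left(l{\left(-2,-5 \right)} \right)} \right)}} = \frac{1}{\left(78 + 212\right) - \frac{\left(- \frac{91}{4}\right) \left(-2\right)}{11}} = \frac{1}{290 - \frac{91}{22}} = \frac{1}{\frac{6289}{22}} = \frac{22}{6289}$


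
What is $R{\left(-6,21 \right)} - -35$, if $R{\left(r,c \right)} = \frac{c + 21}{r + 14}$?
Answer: $\frac{161}{4} \approx 40.25$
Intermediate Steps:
$R{\left(r,c \right)} = \frac{21 + c}{14 + r}$
$R{\left(-6,21 \right)} - -35 = \frac{21 + 21}{14 - 6} - -35 = \frac{1}{8} \cdot 42 + 35 = \frac{21}{4} + 35 = \frac{161}{4}$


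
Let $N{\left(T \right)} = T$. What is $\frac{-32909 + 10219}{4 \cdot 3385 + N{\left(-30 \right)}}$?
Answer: $- \frac{2269}{1351} \approx -1.6795$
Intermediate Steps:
$\frac{-32909 + 10219}{4 \cdot 3385 + N{\left(-30 \right)}} = \frac{-32909 + 10219}{4 \cdot 3385 - 30} = - \frac{22690}{13540 - 30} = - \frac{22690}{13510} = \left(-22690\right) \frac{1}{13510} = - \frac{2269}{1351}$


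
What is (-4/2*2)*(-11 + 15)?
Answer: -16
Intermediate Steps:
(-4/2*2)*(-11 + 15) = (-4*1/2*2)*4 = -2*2*4 = -4*4 = -16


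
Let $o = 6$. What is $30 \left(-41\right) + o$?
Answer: $-1224$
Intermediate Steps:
$30 \left(-41\right) + o = 30 \left(-41\right) + 6 = -1230 + 6 = -1224$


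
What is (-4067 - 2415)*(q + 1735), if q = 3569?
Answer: -34380528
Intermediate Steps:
(-4067 - 2415)*(q + 1735) = (-4067 - 2415)*(3569 + 1735) = -6482*5304 = -34380528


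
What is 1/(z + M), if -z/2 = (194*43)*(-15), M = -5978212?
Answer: -1/5727952 ≈ -1.7458e-7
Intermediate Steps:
z = 250260 (z = -2*194*43*(-15) = -16684*(-15) = -2*(-125130) = 250260)
1/(z + M) = 1/(250260 - 5978212) = 1/(-5727952) = -1/5727952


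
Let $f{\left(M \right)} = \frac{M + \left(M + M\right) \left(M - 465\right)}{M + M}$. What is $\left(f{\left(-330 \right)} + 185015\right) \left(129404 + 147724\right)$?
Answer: $51052658724$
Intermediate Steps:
$f{\left(M \right)} = \frac{M + 2 M \left(-465 + M\right)}{2 M}$
$\left(f{\left(-330 \right)} + 185015\right) \left(129404 + 147724\right) = \left(\left(- \frac{929}{2} - 330\right) + 185015\right) \left(129404 + 147724\right) = \left(- \frac{1589}{2} + 185015\right) 277128 = \frac{368441}{2} \cdot 277128 = 51052658724$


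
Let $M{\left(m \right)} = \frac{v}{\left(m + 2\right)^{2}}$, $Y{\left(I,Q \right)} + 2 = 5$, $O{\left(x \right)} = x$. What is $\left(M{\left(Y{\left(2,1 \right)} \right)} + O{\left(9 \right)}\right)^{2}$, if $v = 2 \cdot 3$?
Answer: $\frac{53361}{625} \approx 85.378$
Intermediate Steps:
$v = 6$
$Y{\left(I,Q \right)} = 3$ ($Y{\left(I,Q \right)} = -2 + 5 = 3$)
$M{\left(m \right)} = \frac{6}{\left(2 + m\right)^{2}}$ ($M{\left(m \right)} = \frac{6}{\left(m + 2\right)^{2}} = \frac{6}{\left(2 + m\right)^{2}}$)
$\left(M{\left(Y{\left(2,1 \right)} \right)} + O{\left(9 \right)}\right)^{2} = \left(\frac{6}{\left(2 + 3\right)^{2}} + 9\right)^{2} = \left(\frac{6}{25} + 9\right)^{2} = \left(\frac{231}{25}\right)^{2} = \frac{53361}{625}$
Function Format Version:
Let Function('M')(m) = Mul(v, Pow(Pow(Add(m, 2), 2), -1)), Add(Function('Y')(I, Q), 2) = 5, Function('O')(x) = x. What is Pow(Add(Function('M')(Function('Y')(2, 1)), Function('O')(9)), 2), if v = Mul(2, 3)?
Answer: Rational(53361, 625) ≈ 85.378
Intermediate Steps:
v = 6
Function('Y')(I, Q) = 3 (Function('Y')(I, Q) = Add(-2, 5) = 3)
Function('M')(m) = Mul(6, Pow(Add(2, m), -2)) (Function('M')(m) = Mul(6, Pow(Pow(Add(m, 2), 2), -1)) = Mul(6, Pow(Pow(Add(2, m), 2), -1)) = Mul(6, Pow(Add(2, m), -2)))
Pow(Add(Function('M')(Function('Y')(2, 1)), Function('O')(9)), 2) = Pow(Add(Mul(6, Pow(Add(2, 3), -2)), 9), 2) = Pow(Add(Mul(6, Pow(5, -2)), 9), 2) = Pow(Add(Mul(6, Rational(1, 25)), 9), 2) = Pow(Add(Rational(6, 25), 9), 2) = Pow(Rational(231, 25), 2) = Rational(53361, 625)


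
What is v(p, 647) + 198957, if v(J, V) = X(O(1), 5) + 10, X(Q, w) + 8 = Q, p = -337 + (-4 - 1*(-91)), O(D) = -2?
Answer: 198957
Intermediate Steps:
p = -250 (p = -337 + (-4 + 91) = -337 + 87 = -250)
X(Q, w) = -8 + Q
v(J, V) = 0 (v(J, V) = (-8 - 2) + 10 = -10 + 10 = 0)
v(p, 647) + 198957 = 0 + 198957 = 198957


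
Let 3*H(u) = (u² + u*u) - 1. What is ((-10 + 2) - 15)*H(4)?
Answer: -713/3 ≈ -237.67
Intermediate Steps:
H(u) = -⅓ + 2*u²/3 (H(u) = ((u² + u*u) - 1)/3 = ((u² + u²) - 1)/3 = (2*u² - 1)/3 = (-1 + 2*u²)/3 = -⅓ + 2*u²/3)
((-10 + 2) - 15)*H(4) = ((-10 + 2) - 15)*(-⅓ + (⅔)*4²) = (-8 - 15)*(-⅓ + (⅔)*16) = -23*(-⅓ + 32/3) = -23*31/3 = -713/3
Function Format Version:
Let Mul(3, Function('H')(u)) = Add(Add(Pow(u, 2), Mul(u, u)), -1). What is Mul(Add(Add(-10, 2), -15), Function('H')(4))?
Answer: Rational(-713, 3) ≈ -237.67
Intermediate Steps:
Function('H')(u) = Add(Rational(-1, 3), Mul(Rational(2, 3), Pow(u, 2))) (Function('H')(u) = Mul(Rational(1, 3), Add(Add(Pow(u, 2), Mul(u, u)), -1)) = Mul(Rational(1, 3), Add(Add(Pow(u, 2), Pow(u, 2)), -1)) = Mul(Rational(1, 3), Add(Mul(2, Pow(u, 2)), -1)) = Mul(Rational(1, 3), Add(-1, Mul(2, Pow(u, 2)))) = Add(Rational(-1, 3), Mul(Rational(2, 3), Pow(u, 2))))
Mul(Add(Add(-10, 2), -15), Function('H')(4)) = Mul(Add(Add(-10, 2), -15), Add(Rational(-1, 3), Mul(Rational(2, 3), Pow(4, 2)))) = Mul(Add(-8, -15), Add(Rational(-1, 3), Mul(Rational(2, 3), 16))) = Mul(-23, Add(Rational(-1, 3), Rational(32, 3))) = Mul(-23, Rational(31, 3)) = Rational(-713, 3)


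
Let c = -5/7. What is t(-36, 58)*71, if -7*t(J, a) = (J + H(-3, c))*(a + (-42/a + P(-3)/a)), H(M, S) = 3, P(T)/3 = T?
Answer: 7762359/406 ≈ 19119.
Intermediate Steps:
c = -5/7 (c = -5*⅐ = -5/7 ≈ -0.71429)
P(T) = 3*T
t(J, a) = -(3 + J)*(a - 51/a)/7 (t(J, a) = -(J + 3)*(a + (-42/a + (3*(-3))/a))/7 = -(3 + J)*(a + (-42/a - 9/a))/7 = -(3 + J)*(a - 51/a)/7)
t(-36, 58)*71 = ((⅐)*(153 + 51*(-36) - 1*58²*(3 - 36))/58)*71 = ((⅐)*(1/58)*(153 - 1836 - 1*3364*(-33)))*71 = ((⅐)*(1/58)*(153 - 1836 + 111012))*71 = ((⅐)*(1/58)*109329)*71 = (109329/406)*71 = 7762359/406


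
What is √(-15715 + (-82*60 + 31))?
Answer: 2*I*√5151 ≈ 143.54*I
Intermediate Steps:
√(-15715 + (-82*60 + 31)) = √(-15715 + (-4920 + 31)) = √(-15715 - 4889) = √(-20604) = 2*I*√5151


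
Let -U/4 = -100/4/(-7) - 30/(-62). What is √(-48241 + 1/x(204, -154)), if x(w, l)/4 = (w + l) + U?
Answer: I*√10367741868990/14660 ≈ 219.64*I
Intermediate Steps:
U = -3520/217 (U = -4*(-100/4/(-7) - 30/(-62)) = -4*(-100*¼*(-⅐) - 30*(-1/62)) = -4*(-25*(-⅐) + 15/31) = -4*(25/7 + 15/31) = -4*880/217 = -3520/217 ≈ -16.221)
x(w, l) = -14080/217 + 4*l + 4*w (x(w, l) = 4*((w + l) - 3520/217) = 4*((l + w) - 3520/217) = 4*(-3520/217 + l + w) = -14080/217 + 4*l + 4*w)
√(-48241 + 1/x(204, -154)) = √(-48241 + 1/(-14080/217 + 4*(-154) + 4*204)) = √(-48241 + 1/(-14080/217 - 616 + 816)) = √(-48241 + 1/(29320/217)) = √(-48241 + 217/29320) = √(-1414425903/29320) = I*√10367741868990/14660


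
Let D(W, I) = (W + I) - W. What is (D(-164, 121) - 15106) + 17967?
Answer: 2982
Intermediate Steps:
D(W, I) = I (D(W, I) = (I + W) - W = I)
(D(-164, 121) - 15106) + 17967 = (121 - 15106) + 17967 = -14985 + 17967 = 2982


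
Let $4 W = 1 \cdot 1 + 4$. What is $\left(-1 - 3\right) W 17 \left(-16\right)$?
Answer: $1360$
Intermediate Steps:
$W = \frac{5}{4}$ ($W = \frac{1 \cdot 1 + 4}{4} = \frac{1 + 4}{4} = \frac{1}{4} \cdot 5 = \frac{5}{4} \approx 1.25$)
$\left(-1 - 3\right) W 17 \left(-16\right) = \left(-1 - 3\right) \frac{5}{4} \cdot 17 \left(-16\right) = \left(-4\right) \frac{5}{4} \cdot 17 \left(-16\right) = \left(-5\right) 17 \left(-16\right) = \left(-85\right) \left(-16\right) = 1360$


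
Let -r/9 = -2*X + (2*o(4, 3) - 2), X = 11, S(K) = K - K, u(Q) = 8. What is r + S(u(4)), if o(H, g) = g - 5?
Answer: 252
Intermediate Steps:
S(K) = 0
o(H, g) = -5 + g
r = 252 (r = -9*(-2*11 + (2*(-5 + 3) - 2)) = -9*(-22 + (2*(-2) - 2)) = -9*(-22 + (-4 - 2)) = -9*(-22 - 6) = -9*(-28) = 252)
r + S(u(4)) = 252 + 0 = 252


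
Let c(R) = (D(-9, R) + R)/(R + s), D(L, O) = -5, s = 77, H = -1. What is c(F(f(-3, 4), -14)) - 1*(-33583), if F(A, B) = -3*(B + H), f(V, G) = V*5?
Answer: 2048583/61 ≈ 33583.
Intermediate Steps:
f(V, G) = 5*V
F(A, B) = 3 - 3*B (F(A, B) = -3*(B - 1) = -3*(-1 + B) = 3 - 3*B)
c(R) = (-5 + R)/(77 + R) (c(R) = (-5 + R)/(R + 77) = (-5 + R)/(77 + R))
c(F(f(-3, 4), -14)) - 1*(-33583) = (-5 + (3 - 3*(-14)))/(77 + (3 - 3*(-14))) - 1*(-33583) = (-5 + (3 + 42))/(77 + (3 + 42)) + 33583 = (-5 + 45)/(77 + 45) + 33583 = 40/122 + 33583 = (1/122)*40 + 33583 = 20/61 + 33583 = 2048583/61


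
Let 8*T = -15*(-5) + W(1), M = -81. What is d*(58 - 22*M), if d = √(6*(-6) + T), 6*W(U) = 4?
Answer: 3220*I*√78/3 ≈ 9479.4*I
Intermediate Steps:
W(U) = ⅔ (W(U) = (⅙)*4 = ⅔)
T = 227/24 (T = (-15*(-5) + ⅔)/8 = (-3*(-25) + ⅔)/8 = (75 + ⅔)/8 = (⅛)*(227/3) = 227/24 ≈ 9.4583)
d = 7*I*√78/12 (d = √(6*(-6) + 227/24) = √(-36 + 227/24) = √(-637/24) = 7*I*√78/12 ≈ 5.1519*I)
d*(58 - 22*M) = (7*I*√78/12)*(58 - 22*(-81)) = (7*I*√78/12)*(58 + 1782) = (7*I*√78/12)*1840 = 3220*I*√78/3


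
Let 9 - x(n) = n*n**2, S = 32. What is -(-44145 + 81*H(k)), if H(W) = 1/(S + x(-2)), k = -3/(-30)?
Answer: 2163024/49 ≈ 44143.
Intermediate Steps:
x(n) = 9 - n**3 (x(n) = 9 - n*n**2 = 9 - n**3)
k = 1/10 (k = -3*(-1/30) = 1/10 ≈ 0.10000)
H(W) = 1/49 (H(W) = 1/(32 + (9 - 1*(-2)**3)) = 1/(32 + (9 - 1*(-8))) = 1/(32 + (9 + 8)) = 1/(32 + 17) = 1/49)
-(-44145 + 81*H(k)) = -81/(1/(1/49 - 545)) = -81/(1/(-26704/49)) = -81/(-49/26704) = -81*(-26704/49) = 2163024/49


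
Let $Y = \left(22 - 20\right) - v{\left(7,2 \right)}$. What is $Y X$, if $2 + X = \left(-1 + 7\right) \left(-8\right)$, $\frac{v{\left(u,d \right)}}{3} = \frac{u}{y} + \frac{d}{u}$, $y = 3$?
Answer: $\frac{2050}{7} \approx 292.86$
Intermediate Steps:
$v{\left(u,d \right)} = u + \frac{3 d}{u}$ ($v{\left(u,d \right)} = 3 \left(\frac{u}{3} + \frac{d}{u}\right) = u + \frac{3 d}{u}$)
$X = -50$ ($X = -2 + \left(-1 + 7\right) \left(-8\right) = -2 + 6 \left(-8\right) = -2 - 48 = -50$)
$Y = - \frac{41}{7}$ ($Y = \left(22 - 20\right) - \left(7 + 3 \cdot 2 \cdot \frac{1}{7}\right) = 2 - \left(7 + \frac{6}{7}\right) = 2 - \frac{55}{7} = - \frac{41}{7} \approx -5.8571$)
$Y X = \left(- \frac{41}{7}\right) \left(-50\right) = \frac{2050}{7}$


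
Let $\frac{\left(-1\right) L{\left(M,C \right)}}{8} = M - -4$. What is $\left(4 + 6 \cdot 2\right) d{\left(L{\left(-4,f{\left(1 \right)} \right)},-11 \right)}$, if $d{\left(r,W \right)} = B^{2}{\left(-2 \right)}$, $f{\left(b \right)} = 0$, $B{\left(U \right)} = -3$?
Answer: $144$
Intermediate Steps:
$L{\left(M,C \right)} = -32 - 8 M$ ($L{\left(M,C \right)} = - 8 \left(M - -4\right) = - 8 \left(M + 4\right) = - 8 \left(4 + M\right) = -32 - 8 M$)
$d{\left(r,W \right)} = 9$ ($d{\left(r,W \right)} = \left(-3\right)^{2} = 9$)
$\left(4 + 6 \cdot 2\right) d{\left(L{\left(-4,f{\left(1 \right)} \right)},-11 \right)} = \left(4 + 6 \cdot 2\right) 9 = \left(4 + 12\right) 9 = 16 \cdot 9 = 144$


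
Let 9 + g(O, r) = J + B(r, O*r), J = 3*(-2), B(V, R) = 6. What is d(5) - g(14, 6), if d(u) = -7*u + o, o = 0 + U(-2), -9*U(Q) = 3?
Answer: -79/3 ≈ -26.333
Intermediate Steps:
J = -6
U(Q) = -⅓ (U(Q) = -⅑*3 = -⅓)
o = -⅓ (o = 0 - ⅓ = -⅓ ≈ -0.33333)
g(O, r) = -9 (g(O, r) = -9 + (-6 + 6) = -9 + 0 = -9)
d(u) = -⅓ - 7*u (d(u) = -7*u - ⅓ = -⅓ - 7*u)
d(5) - g(14, 6) = (-⅓ - 7*5) - 1*(-9) = (-⅓ - 35) + 9 = -106/3 + 9 = -79/3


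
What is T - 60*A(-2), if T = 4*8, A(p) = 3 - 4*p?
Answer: -628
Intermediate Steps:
T = 32
T - 60*A(-2) = 32 - 60*(3 - 4*(-2)) = 32 - 60*(3 + 8) = 32 - 60*11 = 32 - 660 = -628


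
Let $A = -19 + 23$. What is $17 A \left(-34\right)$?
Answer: $-2312$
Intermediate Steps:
$A = 4$
$17 A \left(-34\right) = 17 \cdot 4 \left(-34\right) = 68 \left(-34\right) = -2312$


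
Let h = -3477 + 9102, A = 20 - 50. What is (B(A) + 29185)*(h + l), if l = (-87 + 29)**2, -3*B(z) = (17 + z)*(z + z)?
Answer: 260006825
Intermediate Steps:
A = -30
B(z) = -2*z*(17 + z)/3 (B(z) = -(17 + z)*(z + z)/3 = -(17 + z)*2*z/3 = -2*z*(17 + z)/3)
h = 5625
l = 3364 (l = (-58)**2 = 3364)
(B(A) + 29185)*(h + l) = (-2/3*(-30)*(17 - 30) + 29185)*(5625 + 3364) = (-2/3*(-30)*(-13) + 29185)*8989 = (-260 + 29185)*8989 = 28925*8989 = 260006825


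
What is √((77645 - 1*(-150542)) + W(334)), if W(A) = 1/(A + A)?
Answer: √25455629139/334 ≈ 477.69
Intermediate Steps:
W(A) = 1/(2*A)
√((77645 - 1*(-150542)) + W(334)) = √((77645 - 1*(-150542)) + (½)/334) = √((77645 + 150542) + (½)*(1/334)) = √(228187 + 1/668) = √(152428917/668) = √25455629139/334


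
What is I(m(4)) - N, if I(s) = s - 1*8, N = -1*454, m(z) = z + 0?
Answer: 450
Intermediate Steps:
m(z) = z
N = -454
I(s) = -8 + s (I(s) = s - 8 = -8 + s)
I(m(4)) - N = (-8 + 4) - 1*(-454) = -4 + 454 = 450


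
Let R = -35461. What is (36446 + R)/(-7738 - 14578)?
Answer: -985/22316 ≈ -0.044139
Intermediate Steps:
(36446 + R)/(-7738 - 14578) = (36446 - 35461)/(-7738 - 14578) = 985/(-22316) = 985*(-1/22316) = -985/22316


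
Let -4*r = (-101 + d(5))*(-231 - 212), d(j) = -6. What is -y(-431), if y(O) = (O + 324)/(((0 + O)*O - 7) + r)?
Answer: 428/695615 ≈ 0.00061528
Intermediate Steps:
r = -47401/4 (r = -(-101 - 6)*(-231 - 212)/4 = -(-107)*(-443)/4 = -¼*47401 = -47401/4 ≈ -11850.)
y(O) = (324 + O)/(-47429/4 + O²) (y(O) = (O + 324)/(((0 + O)*O - 7) - 47401/4) = (324 + O)/((O*O - 7) - 47401/4) = (324 + O)/((O² - 7) - 47401/4) = (324 + O)/((-7 + O²) - 47401/4) = (324 + O)/(-47429/4 + O²))
-y(-431) = -4*(324 - 431)/(-47429 + 4*(-431)²) = -4*(-107)/(-47429 + 4*185761) = -4*(-107)/(-47429 + 743044) = -4*(-107)/695615 = -1*(-428/695615) = 428/695615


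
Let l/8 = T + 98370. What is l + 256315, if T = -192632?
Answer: -497781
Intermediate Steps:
l = -754096 (l = 8*(-192632 + 98370) = 8*(-94262) = -754096)
l + 256315 = -754096 + 256315 = -497781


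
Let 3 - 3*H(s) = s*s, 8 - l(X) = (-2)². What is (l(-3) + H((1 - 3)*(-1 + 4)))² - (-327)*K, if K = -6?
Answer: -1913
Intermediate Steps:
l(X) = 4 (l(X) = 8 - 1*(-2)² = 8 - 1*4 = 8 - 4 = 4)
H(s) = 1 - s²/3 (H(s) = 1 - s*s/3 = 1 - s²/3)
(l(-3) + H((1 - 3)*(-1 + 4)))² - (-327)*K = (4 + (1 - (1 - 3)²*(-1 + 4)²/3))² - (-327)*(-6) = (4 + (1 - (-2*3)²/3))² - 1*1962 = (4 + (1 - ⅓*(-6)²))² - 1962 = (4 + (1 - ⅓*36))² - 1962 = (4 + (1 - 12))² - 1962 = (4 - 11)² - 1962 = (-7)² - 1962 = 49 - 1962 = -1913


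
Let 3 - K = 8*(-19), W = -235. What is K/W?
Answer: -31/47 ≈ -0.65957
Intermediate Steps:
K = 155 (K = 3 - 8*(-19) = 3 - 1*(-152) = 3 + 152 = 155)
K/W = 155/(-235) = -1/235*155 = -31/47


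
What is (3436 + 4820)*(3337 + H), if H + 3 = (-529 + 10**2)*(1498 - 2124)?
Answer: 2244707328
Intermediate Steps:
H = 268551 (H = -3 + (-529 + 10**2)*(1498 - 2124) = -3 + (-529 + 100)*(-626) = -3 - 429*(-626) = -3 + 268554 = 268551)
(3436 + 4820)*(3337 + H) = (3436 + 4820)*(3337 + 268551) = 8256*271888 = 2244707328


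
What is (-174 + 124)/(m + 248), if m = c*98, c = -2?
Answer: -25/26 ≈ -0.96154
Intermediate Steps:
m = -196 (m = -2*98 = -196)
(-174 + 124)/(m + 248) = (-174 + 124)/(-196 + 248) = -50/52 = -50*1/52 = -25/26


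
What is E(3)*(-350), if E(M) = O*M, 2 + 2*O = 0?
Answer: 1050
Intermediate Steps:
O = -1 (O = -1 + (½)*0 = -1 + 0 = -1)
E(M) = -M
E(3)*(-350) = -1*3*(-350) = -3*(-350) = 1050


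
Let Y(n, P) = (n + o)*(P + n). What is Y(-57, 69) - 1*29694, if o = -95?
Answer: -31518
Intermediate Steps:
Y(n, P) = (-95 + n)*(P + n) (Y(n, P) = (n - 95)*(P + n) = (-95 + n)*(P + n))
Y(-57, 69) - 1*29694 = ((-57)² - 95*69 - 95*(-57) + 69*(-57)) - 1*29694 = (3249 - 6555 + 5415 - 3933) - 29694 = -1824 - 29694 = -31518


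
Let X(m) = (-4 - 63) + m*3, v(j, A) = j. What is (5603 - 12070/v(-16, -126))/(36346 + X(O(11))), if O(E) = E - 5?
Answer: 5651/32264 ≈ 0.17515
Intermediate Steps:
O(E) = -5 + E
X(m) = -67 + 3*m
(5603 - 12070/v(-16, -126))/(36346 + X(O(11))) = (5603 - 12070/(-16))/(36346 + (-67 + 3*(-5 + 11))) = (5603 - 12070*(-1/16))/(36346 + (-67 + 3*6)) = (5603 + 6035/8)/(36346 + (-67 + 18)) = 50859/(8*(36346 - 49)) = (50859/8)/36297 = (50859/8)*(1/36297) = 5651/32264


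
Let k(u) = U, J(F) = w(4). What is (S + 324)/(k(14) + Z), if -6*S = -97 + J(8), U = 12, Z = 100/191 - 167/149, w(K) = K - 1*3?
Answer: 9676060/324511 ≈ 29.817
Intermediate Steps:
w(K) = -3 + K (w(K) = K - 3 = -3 + K)
J(F) = 1 (J(F) = -3 + 4 = 1)
Z = -16997/28459 (Z = 100*(1/191) - 167*1/149 = 100/191 - 167/149 = -16997/28459 ≈ -0.59725)
k(u) = 12
S = 16 (S = -(-97 + 1)/6 = -1/6*(-96) = 16)
(S + 324)/(k(14) + Z) = (16 + 324)/(12 - 16997/28459) = 340/(324511/28459) = 340*(28459/324511) = 9676060/324511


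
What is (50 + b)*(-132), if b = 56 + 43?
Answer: -19668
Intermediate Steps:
b = 99
(50 + b)*(-132) = (50 + 99)*(-132) = 149*(-132) = -19668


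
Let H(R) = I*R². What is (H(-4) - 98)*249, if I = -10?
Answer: -64242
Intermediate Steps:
H(R) = -10*R²
(H(-4) - 98)*249 = (-10*(-4)² - 98)*249 = (-10*16 - 98)*249 = (-160 - 98)*249 = -258*249 = -64242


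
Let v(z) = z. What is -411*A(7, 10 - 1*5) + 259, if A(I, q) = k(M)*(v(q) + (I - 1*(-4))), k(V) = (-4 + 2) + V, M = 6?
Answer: -26045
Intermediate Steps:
k(V) = -2 + V
A(I, q) = 16 + 4*I + 4*q (A(I, q) = (-2 + 6)*(q + (I - 1*(-4))) = 4*(q + (I + 4)) = 4*(q + (4 + I)) = 4*(4 + I + q) = 16 + 4*I + 4*q)
-411*A(7, 10 - 1*5) + 259 = -411*(16 + 4*7 + 4*(10 - 1*5)) + 259 = -411*(16 + 28 + 4*(10 - 5)) + 259 = -411*(16 + 28 + 4*5) + 259 = -411*(16 + 28 + 20) + 259 = -411*64 + 259 = -26304 + 259 = -26045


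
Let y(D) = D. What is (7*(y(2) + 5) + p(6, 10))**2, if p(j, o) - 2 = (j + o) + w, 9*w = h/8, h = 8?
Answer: 364816/81 ≈ 4503.9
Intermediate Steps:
w = 1/9 (w = (8/8)/9 = (8*(1/8))/9 = (1/9)*1 = 1/9 ≈ 0.11111)
p(j, o) = 19/9 + j + o (p(j, o) = 2 + ((j + o) + 1/9) = 2 + (1/9 + j + o) = 19/9 + j + o)
(7*(y(2) + 5) + p(6, 10))**2 = (7*(2 + 5) + (19/9 + 6 + 10))**2 = (7*7 + 163/9)**2 = (49 + 163/9)**2 = (604/9)**2 = 364816/81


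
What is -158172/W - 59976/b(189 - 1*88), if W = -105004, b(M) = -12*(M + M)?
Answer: 69595092/2651351 ≈ 26.249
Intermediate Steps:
b(M) = -24*M
-158172/W - 59976/b(189 - 1*88) = -158172/(-105004) - 59976*(-1/(24*(189 - 1*88))) = -158172*(-1/105004) - 59976*(-1/(24*(189 - 88))) = 39543/26251 - 59976/((-24*101)) = 39543/26251 - 59976/(-2424) = 39543/26251 - 59976*(-1/2424) = 39543/26251 + 2499/101 = 69595092/2651351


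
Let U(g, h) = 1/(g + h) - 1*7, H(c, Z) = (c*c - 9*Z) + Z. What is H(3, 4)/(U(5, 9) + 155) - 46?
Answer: -95680/2073 ≈ -46.155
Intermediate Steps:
H(c, Z) = c² - 8*Z (H(c, Z) = (c² - 9*Z) + Z = c² - 8*Z)
U(g, h) = -7 + 1/(g + h) (U(g, h) = 1/(g + h) - 7 = -7 + 1/(g + h))
H(3, 4)/(U(5, 9) + 155) - 46 = (3² - 8*4)/((1 - 7*5 - 7*9)/(5 + 9) + 155) - 46 = (9 - 32)/((1 - 35 - 63)/14 + 155) - 46 = -23/((1/14)*(-97) + 155) - 46 = -23/(-97/14 + 155) - 46 = -23/(2073/14) - 46 = (14/2073)*(-23) - 46 = -322/2073 - 46 = -95680/2073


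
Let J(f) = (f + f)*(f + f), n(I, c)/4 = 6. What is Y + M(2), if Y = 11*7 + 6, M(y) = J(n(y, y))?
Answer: 2387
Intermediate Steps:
n(I, c) = 24 (n(I, c) = 4*6 = 24)
J(f) = 4*f² (J(f) = (2*f)*(2*f) = 4*f²)
M(y) = 2304 (M(y) = 4*24² = 4*576 = 2304)
Y = 83 (Y = 77 + 6 = 83)
Y + M(2) = 83 + 2304 = 2387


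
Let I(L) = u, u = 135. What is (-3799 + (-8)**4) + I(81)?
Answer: 432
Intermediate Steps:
I(L) = 135
(-3799 + (-8)**4) + I(81) = (-3799 + (-8)**4) + 135 = (-3799 + 4096) + 135 = 297 + 135 = 432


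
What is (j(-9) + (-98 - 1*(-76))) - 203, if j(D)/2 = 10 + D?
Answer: -223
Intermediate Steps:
j(D) = 20 + 2*D (j(D) = 2*(10 + D) = 20 + 2*D)
(j(-9) + (-98 - 1*(-76))) - 203 = ((20 + 2*(-9)) + (-98 - 1*(-76))) - 203 = ((20 - 18) + (-98 + 76)) - 203 = (2 - 22) - 203 = -20 - 203 = -223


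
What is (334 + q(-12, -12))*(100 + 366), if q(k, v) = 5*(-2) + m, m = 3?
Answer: 152382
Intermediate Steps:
q(k, v) = -7 (q(k, v) = 5*(-2) + 3 = -10 + 3 = -7)
(334 + q(-12, -12))*(100 + 366) = (334 - 7)*(100 + 366) = 327*466 = 152382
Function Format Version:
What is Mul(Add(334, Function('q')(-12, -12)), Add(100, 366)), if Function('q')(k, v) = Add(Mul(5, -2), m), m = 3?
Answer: 152382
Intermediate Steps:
Function('q')(k, v) = -7 (Function('q')(k, v) = Add(Mul(5, -2), 3) = Add(-10, 3) = -7)
Mul(Add(334, Function('q')(-12, -12)), Add(100, 366)) = Mul(Add(334, -7), Add(100, 366)) = Mul(327, 466) = 152382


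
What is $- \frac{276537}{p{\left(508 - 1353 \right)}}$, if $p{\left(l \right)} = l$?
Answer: $\frac{276537}{845} \approx 327.26$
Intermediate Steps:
$- \frac{276537}{p{\left(508 - 1353 \right)}} = - \frac{276537}{508 - 1353} = - \frac{276537}{-845} = \left(-276537\right) \left(- \frac{1}{845}\right) = \frac{276537}{845}$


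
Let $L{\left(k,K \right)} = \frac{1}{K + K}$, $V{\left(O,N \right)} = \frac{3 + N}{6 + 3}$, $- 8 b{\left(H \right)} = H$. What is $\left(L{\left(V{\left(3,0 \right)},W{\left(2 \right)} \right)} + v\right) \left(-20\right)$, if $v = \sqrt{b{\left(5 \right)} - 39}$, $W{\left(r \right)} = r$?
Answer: $-5 - 5 i \sqrt{634} \approx -5.0 - 125.9 i$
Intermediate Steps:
$b{\left(H \right)} = - \frac{H}{8}$
$V{\left(O,N \right)} = \frac{1}{3} + \frac{N}{9}$ ($V{\left(O,N \right)} = \frac{3 + N}{9} = \left(3 + N\right) \frac{1}{9} = \frac{1}{3} + \frac{N}{9}$)
$v = \frac{i \sqrt{634}}{4}$ ($v = \sqrt{\left(- \frac{1}{8}\right) 5 - 39} = \sqrt{- \frac{5}{8} - 39} = \sqrt{- \frac{317}{8}} = \frac{i \sqrt{634}}{4} \approx 6.2948 i$)
$L{\left(k,K \right)} = \frac{1}{2 K}$
$\left(L{\left(V{\left(3,0 \right)},W{\left(2 \right)} \right)} + v\right) \left(-20\right) = \left(\frac{1}{2 \cdot 2} + \frac{i \sqrt{634}}{4}\right) \left(-20\right) = \left(\frac{1}{2} \cdot \frac{1}{2} + \frac{i \sqrt{634}}{4}\right) \left(-20\right) = \left(\frac{1}{4} + \frac{i \sqrt{634}}{4}\right) \left(-20\right) = -5 - 5 i \sqrt{634}$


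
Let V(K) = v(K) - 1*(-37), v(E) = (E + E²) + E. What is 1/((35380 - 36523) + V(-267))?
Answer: 1/69649 ≈ 1.4358e-5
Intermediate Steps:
v(E) = E² + 2*E
V(K) = 37 + K*(2 + K) (V(K) = K*(2 + K) - 1*(-37) = K*(2 + K) + 37 = 37 + K*(2 + K))
1/((35380 - 36523) + V(-267)) = 1/((35380 - 36523) + (37 - 267*(2 - 267))) = 1/(-1143 + (37 - 267*(-265))) = 1/(-1143 + (37 + 70755)) = 1/(-1143 + 70792) = 1/69649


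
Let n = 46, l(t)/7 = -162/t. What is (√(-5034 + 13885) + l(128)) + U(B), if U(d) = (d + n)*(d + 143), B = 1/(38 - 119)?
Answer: 2757428713/419904 + √8851 ≈ 6660.9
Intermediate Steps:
l(t) = -1134/t (l(t) = 7*(-162/t) = -1134/t)
B = -1/81 (B = 1/(-81) = -1/81 ≈ -0.012346)
U(d) = (46 + d)*(143 + d) (U(d) = (d + 46)*(d + 143) = (46 + d)*(143 + d))
(√(-5034 + 13885) + l(128)) + U(B) = (√(-5034 + 13885) - 1134/128) + (6578 + (-1/81)² + 189*(-1/81)) = (√8851 - 1134*1/128) + (6578 + 1/6561 - 7/3) = (√8851 - 567/64) + 43142950/6561 = (-567/64 + √8851) + 43142950/6561 = 2757428713/419904 + √8851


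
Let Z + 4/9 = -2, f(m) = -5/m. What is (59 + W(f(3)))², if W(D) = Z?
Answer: 259081/81 ≈ 3198.5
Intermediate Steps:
Z = -22/9 (Z = -4/9 - 2 = -22/9 ≈ -2.4444)
W(D) = -22/9
(59 + W(f(3)))² = (59 - 22/9)² = (509/9)² = 259081/81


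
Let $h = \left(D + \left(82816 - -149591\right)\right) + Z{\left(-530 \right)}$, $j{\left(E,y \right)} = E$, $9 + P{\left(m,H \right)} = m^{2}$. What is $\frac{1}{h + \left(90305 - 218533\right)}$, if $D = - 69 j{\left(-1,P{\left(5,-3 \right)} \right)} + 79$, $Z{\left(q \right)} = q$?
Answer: $\frac{1}{103797} \approx 9.6342 \cdot 10^{-6}$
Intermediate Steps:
$P{\left(m,H \right)} = -9 + m^{2}$
$D = 148$ ($D = \left(-69\right) \left(-1\right) + 79 = 69 + 79 = 148$)
$h = 232025$ ($h = \left(148 + \left(82816 - -149591\right)\right) - 530 = \left(148 + \left(82816 + 149591\right)\right) - 530 = \left(148 + 232407\right) - 530 = 232555 - 530 = 232025$)
$\frac{1}{h + \left(90305 - 218533\right)} = \frac{1}{232025 + \left(90305 - 218533\right)} = \frac{1}{232025 - 128228} = \frac{1}{103797}$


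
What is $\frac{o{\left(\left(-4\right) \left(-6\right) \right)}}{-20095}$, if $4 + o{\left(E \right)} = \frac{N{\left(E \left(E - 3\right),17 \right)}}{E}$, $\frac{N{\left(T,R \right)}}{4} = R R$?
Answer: $- \frac{53}{24114} \approx -0.0021979$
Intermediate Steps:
$N{\left(T,R \right)} = 4 R^{2}$ ($N{\left(T,R \right)} = 4 R R = 4 R^{2}$)
$o{\left(E \right)} = -4 + \frac{1156}{E}$ ($o{\left(E \right)} = -4 + \frac{4 \cdot 17^{2}}{E} = -4 + \frac{4 \cdot 289}{E} = -4 + \frac{1156}{E}$)
$\frac{o{\left(\left(-4\right) \left(-6\right) \right)}}{-20095} = \frac{-4 + \frac{1156}{\left(-4\right) \left(-6\right)}}{-20095} = \left(-4 + \frac{1156}{24}\right) \left(- \frac{1}{20095}\right) = \left(-4 + 1156 \cdot \frac{1}{24}\right) \left(- \frac{1}{20095}\right) = \left(-4 + \frac{289}{6}\right) \left(- \frac{1}{20095}\right) = \frac{265}{6} \left(- \frac{1}{20095}\right) = - \frac{53}{24114}$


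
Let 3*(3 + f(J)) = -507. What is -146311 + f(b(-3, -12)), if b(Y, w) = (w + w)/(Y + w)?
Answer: -146483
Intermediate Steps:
b(Y, w) = 2*w/(Y + w) (b(Y, w) = (2*w)/(Y + w) = 2*w/(Y + w))
f(J) = -172 (f(J) = -3 + (⅓)*(-507) = -3 - 169 = -172)
-146311 + f(b(-3, -12)) = -146311 - 172 = -146483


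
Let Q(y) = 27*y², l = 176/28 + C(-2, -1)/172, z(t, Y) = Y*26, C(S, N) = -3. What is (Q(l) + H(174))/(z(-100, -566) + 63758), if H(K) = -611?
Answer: 652129267/71092067872 ≈ 0.0091730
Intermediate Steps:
z(t, Y) = 26*Y
l = 7547/1204 (l = 176/28 - 3/172 = 176*(1/28) - 3*1/172 = 44/7 - 3/172 = 7547/1204 ≈ 6.2683)
(Q(l) + H(174))/(z(-100, -566) + 63758) = (27*(7547/1204)² - 611)/(26*(-566) + 63758) = (27*(56957209/1449616) - 611)/(-14716 + 63758) = (1537844643/1449616 - 611)/49042 = (652129267/1449616)*(1/49042) = 652129267/71092067872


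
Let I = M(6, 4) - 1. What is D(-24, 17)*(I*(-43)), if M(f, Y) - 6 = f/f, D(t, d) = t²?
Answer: -148608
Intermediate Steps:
M(f, Y) = 7 (M(f, Y) = 6 + f/f = 6 + 1 = 7)
I = 6 (I = 7 - 1 = 6)
D(-24, 17)*(I*(-43)) = (-24)²*(6*(-43)) = 576*(-258) = -148608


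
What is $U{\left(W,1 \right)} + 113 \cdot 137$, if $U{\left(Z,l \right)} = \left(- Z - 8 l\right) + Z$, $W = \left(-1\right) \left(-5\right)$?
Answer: $15473$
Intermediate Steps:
$W = 5$
$U{\left(Z,l \right)} = - 8 l$
$U{\left(W,1 \right)} + 113 \cdot 137 = \left(-8\right) 1 + 113 \cdot 137 = -8 + 15481 = 15473$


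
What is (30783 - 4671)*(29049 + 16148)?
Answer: 1180184064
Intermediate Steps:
(30783 - 4671)*(29049 + 16148) = 26112*45197 = 1180184064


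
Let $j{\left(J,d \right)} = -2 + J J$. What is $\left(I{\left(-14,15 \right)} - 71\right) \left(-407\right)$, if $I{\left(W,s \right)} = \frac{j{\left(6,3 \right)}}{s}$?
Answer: $\frac{419617}{15} \approx 27974.0$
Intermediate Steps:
$j{\left(J,d \right)} = -2 + J^{2}$
$I{\left(W,s \right)} = \frac{34}{s}$ ($I{\left(W,s \right)} = \frac{-2 + 6^{2}}{s} = \frac{-2 + 36}{s} = \frac{34}{s}$)
$\left(I{\left(-14,15 \right)} - 71\right) \left(-407\right) = \left(\frac{34}{15} - 71\right) \left(-407\right) = \left(- \frac{1031}{15}\right) \left(-407\right) = \frac{419617}{15}$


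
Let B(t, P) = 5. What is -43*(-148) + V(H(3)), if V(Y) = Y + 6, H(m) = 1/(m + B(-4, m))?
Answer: 50961/8 ≈ 6370.1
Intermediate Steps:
H(m) = 1/(5 + m) (H(m) = 1/(m + 5) = 1/(5 + m))
V(Y) = 6 + Y
-43*(-148) + V(H(3)) = -43*(-148) + (6 + 1/(5 + 3)) = 6364 + (6 + 1/8) = 6364 + (6 + ⅛) = 6364 + 49/8 = 50961/8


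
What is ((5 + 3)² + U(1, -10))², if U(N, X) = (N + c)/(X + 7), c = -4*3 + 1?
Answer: 40804/9 ≈ 4533.8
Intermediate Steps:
c = -11 (c = -12 + 1 = -11)
U(N, X) = (-11 + N)/(7 + X) (U(N, X) = (N - 11)/(X + 7) = (-11 + N)/(7 + X))
((5 + 3)² + U(1, -10))² = ((5 + 3)² + (-11 + 1)/(7 - 10))² = (8² - 10/(-3))² = (64 - ⅓*(-10))² = (64 + 10/3)² = (202/3)² = 40804/9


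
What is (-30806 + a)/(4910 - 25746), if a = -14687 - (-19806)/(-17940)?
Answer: 136027371/62299640 ≈ 2.1834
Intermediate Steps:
a = -43917431/2990 (a = -14687 - (-19806)*(-1)/17940 = -14687 - 1*3301/2990 = -14687 - 3301/2990 = -43917431/2990 ≈ -14688.)
(-30806 + a)/(4910 - 25746) = (-30806 - 43917431/2990)/(4910 - 25746) = -136027371/2990/(-20836) = -136027371/2990*(-1/20836) = 136027371/62299640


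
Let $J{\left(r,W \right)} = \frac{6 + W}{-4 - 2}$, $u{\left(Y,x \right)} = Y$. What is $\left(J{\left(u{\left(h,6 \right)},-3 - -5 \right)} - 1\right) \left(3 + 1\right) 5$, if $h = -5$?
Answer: $- \frac{140}{3} \approx -46.667$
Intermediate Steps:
$J{\left(r,W \right)} = -1 - \frac{W}{6}$ ($J{\left(r,W \right)} = \frac{6 + W}{-6} = \left(6 + W\right) \left(- \frac{1}{6}\right) = -1 - \frac{W}{6}$)
$\left(J{\left(u{\left(h,6 \right)},-3 - -5 \right)} - 1\right) \left(3 + 1\right) 5 = \left(\left(-1 - \frac{-3 - -5}{6}\right) - 1\right) \left(3 + 1\right) 5 = \left(\left(-1 - \frac{-3 + 5}{6}\right) - 1\right) 4 \cdot 5 = \left(\left(-1 - \frac{1}{3}\right) - 1\right) 20 = \left(- \frac{4}{3} - 1\right) 20 = \left(- \frac{7}{3}\right) 20 = - \frac{140}{3}$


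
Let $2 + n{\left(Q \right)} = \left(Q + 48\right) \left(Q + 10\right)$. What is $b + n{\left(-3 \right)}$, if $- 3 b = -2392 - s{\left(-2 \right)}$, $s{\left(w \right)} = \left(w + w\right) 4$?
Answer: $1105$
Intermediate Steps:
$s{\left(w \right)} = 8 w$ ($s{\left(w \right)} = 2 w 4 = 8 w$)
$b = 792$ ($b = - \frac{-2392 - 8 \left(-2\right)}{3} = - \frac{-2392 - -16}{3} = - \frac{-2392 + 16}{3} = \left(- \frac{1}{3}\right) \left(-2376\right) = 792$)
$n{\left(Q \right)} = -2 + \left(10 + Q\right) \left(48 + Q\right)$ ($n{\left(Q \right)} = -2 + \left(Q + 48\right) \left(Q + 10\right) = -2 + \left(48 + Q\right) \left(10 + Q\right) = -2 + \left(10 + Q\right) \left(48 + Q\right)$)
$b + n{\left(-3 \right)} = 792 + \left(478 + \left(-3\right)^{2} + 58 \left(-3\right)\right) = 792 + \left(478 + 9 - 174\right) = 792 + 313 = 1105$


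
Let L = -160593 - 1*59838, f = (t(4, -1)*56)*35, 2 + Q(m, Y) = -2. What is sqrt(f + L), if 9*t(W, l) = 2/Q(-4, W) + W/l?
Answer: I*sqrt(221411) ≈ 470.54*I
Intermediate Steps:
Q(m, Y) = -4 (Q(m, Y) = -2 - 2 = -4)
t(W, l) = -1/18 + W/(9*l) (t(W, l) = (2/(-4) + W/l)/9 = (2*(-1/4) + W/l)/9 = (-1/2 + W/l)/9 = -1/18 + W/(9*l))
f = -980 (f = (((1/18)*(-1*(-1) + 2*4)/(-1))*56)*35 = (((1/18)*(-1)*(1 + 8))*56)*35 = (((1/18)*(-1)*9)*56)*35 = -1/2*56*35 = -28*35 = -980)
L = -220431 (L = -160593 - 59838 = -220431)
sqrt(f + L) = sqrt(-980 - 220431) = sqrt(-221411) = I*sqrt(221411)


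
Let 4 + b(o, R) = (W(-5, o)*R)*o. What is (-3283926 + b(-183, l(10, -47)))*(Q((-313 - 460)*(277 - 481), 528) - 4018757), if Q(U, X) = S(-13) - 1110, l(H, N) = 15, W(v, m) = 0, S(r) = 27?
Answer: 13200873171200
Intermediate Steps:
b(o, R) = -4 (b(o, R) = -4 + (0*R)*o = -4 + 0*o = -4 + 0 = -4)
Q(U, X) = -1083 (Q(U, X) = 27 - 1110 = -1083)
(-3283926 + b(-183, l(10, -47)))*(Q((-313 - 460)*(277 - 481), 528) - 4018757) = (-3283926 - 4)*(-1083 - 4018757) = -3283930*(-4019840) = 13200873171200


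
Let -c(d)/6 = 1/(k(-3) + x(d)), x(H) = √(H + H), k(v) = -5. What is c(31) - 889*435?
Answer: -14308485/37 - 6*√62/37 ≈ -3.8672e+5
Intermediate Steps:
x(H) = √2*√H (x(H) = √(2*H) = √2*√H)
c(d) = -6/(-5 + √2*√d)
c(31) - 889*435 = -6/(-5 + √2*√31) - 889*435 = -6/(-5 + √62) - 386715 = -386715 - 6/(-5 + √62)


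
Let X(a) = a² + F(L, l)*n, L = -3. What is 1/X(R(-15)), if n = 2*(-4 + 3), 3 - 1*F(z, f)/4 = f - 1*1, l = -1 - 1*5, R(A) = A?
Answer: 1/145 ≈ 0.0068966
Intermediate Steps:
l = -6 (l = -1 - 5 = -6)
F(z, f) = 16 - 4*f (F(z, f) = 12 - 4*(f - 1*1) = 12 - 4*(f - 1) = 12 - 4*(-1 + f) = 12 + (4 - 4*f) = 16 - 4*f)
n = -2 (n = 2*(-1) = -2)
X(a) = -80 + a² (X(a) = a² + (16 - 4*(-6))*(-2) = a² + (16 + 24)*(-2) = a² + 40*(-2) = a² - 80 = -80 + a²)
1/X(R(-15)) = 1/(-80 + (-15)²) = 1/(-80 + 225) = 1/145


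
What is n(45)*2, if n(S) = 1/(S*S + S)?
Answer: 1/1035 ≈ 0.00096618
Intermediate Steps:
n(S) = 1/(S + S²) (n(S) = 1/(S² + S) = 1/(S + S²))
n(45)*2 = (1/(45*(1 + 45)))*2 = ((1/45)/46)*2 = ((1/45)*(1/46))*2 = (1/2070)*2 = 1/1035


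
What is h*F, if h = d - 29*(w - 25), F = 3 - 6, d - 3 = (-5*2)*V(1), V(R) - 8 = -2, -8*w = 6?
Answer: -8277/4 ≈ -2069.3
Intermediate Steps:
w = -¾ (w = -⅛*6 = -¾ ≈ -0.75000)
V(R) = 6 (V(R) = 8 - 2 = 6)
d = -57 (d = 3 - 5*2*6 = 3 - 10*6 = 3 - 60 = -57)
F = -3
h = 2759/4 (h = -57 - 29*(-¾ - 25) = -57 - 29*(-103)/4 = -57 - 1*(-2987/4) = -57 + 2987/4 = 2759/4 ≈ 689.75)
h*F = (2759/4)*(-3) = -8277/4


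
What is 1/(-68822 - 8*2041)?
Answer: -1/85150 ≈ -1.1744e-5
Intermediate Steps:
1/(-68822 - 8*2041) = 1/(-68822 - 16328) = 1/(-85150) = -1/85150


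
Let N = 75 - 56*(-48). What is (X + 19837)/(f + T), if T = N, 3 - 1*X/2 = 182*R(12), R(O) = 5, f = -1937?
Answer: 18023/826 ≈ 21.820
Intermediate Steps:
N = 2763 (N = 75 + 2688 = 2763)
X = -1814 (X = 6 - 364*5 = 6 - 2*910 = 6 - 1820 = -1814)
T = 2763
(X + 19837)/(f + T) = (-1814 + 19837)/(-1937 + 2763) = 18023/826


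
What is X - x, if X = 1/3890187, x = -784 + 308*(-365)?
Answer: 440384729149/3890187 ≈ 1.1320e+5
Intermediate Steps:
x = -113204 (x = -784 - 112420 = -113204)
X = 1/3890187 ≈ 2.5706e-7
X - x = 1/3890187 - 1*(-113204) = 1/3890187 + 113204 = 440384729149/3890187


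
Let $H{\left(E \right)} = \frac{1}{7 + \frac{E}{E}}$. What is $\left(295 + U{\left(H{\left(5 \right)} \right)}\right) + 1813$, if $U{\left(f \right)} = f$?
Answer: $\frac{16865}{8} \approx 2108.1$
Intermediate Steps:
$H{\left(E \right)} = \frac{1}{8}$ ($H{\left(E \right)} = \frac{1}{7 + 1} = \frac{1}{8}$)
$\left(295 + U{\left(H{\left(5 \right)} \right)}\right) + 1813 = \left(295 + \frac{1}{8}\right) + 1813 = \frac{2361}{8} + 1813 = \frac{16865}{8}$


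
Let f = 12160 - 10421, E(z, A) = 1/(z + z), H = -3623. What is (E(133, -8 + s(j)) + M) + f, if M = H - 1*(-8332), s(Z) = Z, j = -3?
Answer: 1715169/266 ≈ 6448.0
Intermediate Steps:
E(z, A) = 1/(2*z)
f = 1739
M = 4709 (M = -3623 - 1*(-8332) = -3623 + 8332 = 4709)
(E(133, -8 + s(j)) + M) + f = ((1/2)/133 + 4709) + 1739 = ((1/2)*(1/133) + 4709) + 1739 = (1/266 + 4709) + 1739 = 1252595/266 + 1739 = 1715169/266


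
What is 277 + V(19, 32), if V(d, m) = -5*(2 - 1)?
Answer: 272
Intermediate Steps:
V(d, m) = -5 (V(d, m) = -5*1 = -5)
277 + V(19, 32) = 277 - 5 = 272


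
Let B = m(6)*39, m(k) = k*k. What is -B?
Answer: -1404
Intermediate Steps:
m(k) = k²
B = 1404 (B = 6²*39 = 36*39 = 1404)
-B = -1*1404 = -1404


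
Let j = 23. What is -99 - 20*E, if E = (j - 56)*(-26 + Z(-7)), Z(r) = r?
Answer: -21879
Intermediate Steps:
E = 1089 (E = (23 - 56)*(-26 - 7) = -33*(-33) = 1089)
-99 - 20*E = -99 - 20*1089 = -99 - 21780 = -21879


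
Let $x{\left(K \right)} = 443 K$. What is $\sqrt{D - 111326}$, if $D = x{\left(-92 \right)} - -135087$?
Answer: $i \sqrt{16995} \approx 130.36 i$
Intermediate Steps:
$D = 94331$ ($D = 443 \left(-92\right) - -135087 = -40756 + 135087 = 94331$)
$\sqrt{D - 111326} = \sqrt{94331 - 111326} = \sqrt{-16995} = i \sqrt{16995}$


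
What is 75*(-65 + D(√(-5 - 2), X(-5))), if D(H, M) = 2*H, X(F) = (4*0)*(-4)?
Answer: -4875 + 150*I*√7 ≈ -4875.0 + 396.86*I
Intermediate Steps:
X(F) = 0 (X(F) = 0*(-4) = 0)
75*(-65 + D(√(-5 - 2), X(-5))) = 75*(-65 + 2*√(-5 - 2)) = 75*(-65 + 2*√(-7)) = 75*(-65 + 2*(I*√7)) = 75*(-65 + 2*I*√7) = -4875 + 150*I*√7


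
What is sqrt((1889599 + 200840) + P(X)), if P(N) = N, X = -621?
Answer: 3*sqrt(232202) ≈ 1445.6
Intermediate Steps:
sqrt((1889599 + 200840) + P(X)) = sqrt((1889599 + 200840) - 621) = sqrt(2090439 - 621) = sqrt(2089818) = 3*sqrt(232202)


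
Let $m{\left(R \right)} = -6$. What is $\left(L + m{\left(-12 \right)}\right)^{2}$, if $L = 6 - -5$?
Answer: $25$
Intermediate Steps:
$L = 11$ ($L = 6 + 5 = 11$)
$\left(L + m{\left(-12 \right)}\right)^{2} = \left(11 - 6\right)^{2} = 5^{2} = 25$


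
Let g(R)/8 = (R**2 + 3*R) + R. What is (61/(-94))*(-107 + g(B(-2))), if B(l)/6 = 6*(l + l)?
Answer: -9831553/94 ≈ -1.0459e+5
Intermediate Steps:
B(l) = 72*l (B(l) = 6*(6*(l + l)) = 6*(6*(2*l)) = 6*(12*l) = 72*l)
g(R) = 8*R**2 + 32*R (g(R) = 8*((R**2 + 3*R) + R) = 8*(R**2 + 4*R) = 8*R**2 + 32*R)
(61/(-94))*(-107 + g(B(-2))) = (61/(-94))*(-107 + 8*(72*(-2))*(4 + 72*(-2))) = (61*(-1/94))*(-107 + 8*(-144)*(4 - 144)) = -61*(-107 + 8*(-144)*(-140))/94 = -61*(-107 + 161280)/94 = -61/94*161173 = -9831553/94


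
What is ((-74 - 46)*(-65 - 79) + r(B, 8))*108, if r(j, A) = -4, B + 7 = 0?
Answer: 1865808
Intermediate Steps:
B = -7 (B = -7 + 0 = -7)
((-74 - 46)*(-65 - 79) + r(B, 8))*108 = ((-74 - 46)*(-65 - 79) - 4)*108 = (-120*(-144) - 4)*108 = (17280 - 4)*108 = 17276*108 = 1865808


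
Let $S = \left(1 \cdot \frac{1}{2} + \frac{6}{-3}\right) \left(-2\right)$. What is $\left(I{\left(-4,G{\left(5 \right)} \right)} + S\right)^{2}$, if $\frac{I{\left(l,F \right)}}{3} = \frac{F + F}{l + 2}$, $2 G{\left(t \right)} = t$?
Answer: $\frac{81}{4} \approx 20.25$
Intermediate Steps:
$G{\left(t \right)} = \frac{t}{2}$
$S = 3$ ($S = \left(1 \cdot \frac{1}{2} + 6 \left(- \frac{1}{3}\right)\right) \left(-2\right) = \left(\frac{1}{2} - 2\right) \left(-2\right) = \left(- \frac{3}{2}\right) \left(-2\right) = 3$)
$I{\left(l,F \right)} = \frac{6 F}{2 + l}$ ($I{\left(l,F \right)} = 3 \frac{F + F}{l + 2} = 3 \frac{2 F}{2 + l} = \frac{6 F}{2 + l}$)
$\left(I{\left(-4,G{\left(5 \right)} \right)} + S\right)^{2} = \left(\frac{6 \cdot \frac{1}{2} \cdot 5}{2 - 4} + 3\right)^{2} = \left(6 \cdot \frac{5}{2} \frac{1}{-2} + 3\right)^{2} = \left(6 \cdot \frac{5}{2} \left(- \frac{1}{2}\right) + 3\right)^{2} = \left(- \frac{15}{2} + 3\right)^{2} = \left(- \frac{9}{2}\right)^{2} = \frac{81}{4}$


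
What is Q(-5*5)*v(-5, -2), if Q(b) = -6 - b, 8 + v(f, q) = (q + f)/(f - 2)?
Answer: -133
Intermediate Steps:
v(f, q) = -8 + (f + q)/(-2 + f) (v(f, q) = -8 + (q + f)/(f - 2) = -8 + (f + q)/(-2 + f))
Q(-5*5)*v(-5, -2) = (-6 - (-5)*5)*((16 - 2 - 7*(-5))/(-2 - 5)) = (-6 - 1*(-25))*((16 - 2 + 35)/(-7)) = (-6 + 25)*(-⅐*49) = 19*(-7) = -133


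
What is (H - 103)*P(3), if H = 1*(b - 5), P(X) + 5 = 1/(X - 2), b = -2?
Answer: 440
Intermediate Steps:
P(X) = -5 + 1/(-2 + X) (P(X) = -5 + 1/(X - 2) = -5 + 1/(-2 + X))
H = -7 (H = 1*(-2 - 5) = 1*(-7) = -7)
(H - 103)*P(3) = (-7 - 103)*((11 - 5*3)/(-2 + 3)) = -110*(11 - 15)/1 = -110*(-4) = 440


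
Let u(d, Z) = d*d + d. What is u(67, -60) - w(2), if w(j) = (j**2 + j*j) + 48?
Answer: 4500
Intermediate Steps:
w(j) = 48 + 2*j**2 (w(j) = (j**2 + j**2) + 48 = 2*j**2 + 48 = 48 + 2*j**2)
u(d, Z) = d + d**2 (u(d, Z) = d**2 + d = d + d**2)
u(67, -60) - w(2) = 67*(1 + 67) - (48 + 2*2**2) = 67*68 - (48 + 2*4) = 4556 - (48 + 8) = 4556 - 1*56 = 4556 - 56 = 4500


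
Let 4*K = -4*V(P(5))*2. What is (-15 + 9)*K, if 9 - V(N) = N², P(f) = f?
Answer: -192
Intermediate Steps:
V(N) = 9 - N²
K = 32 (K = (-4*(9 - 1*5²)*2)/4 = (-4*(9 - 1*25)*2)/4 = (-4*(9 - 25)*2)/4 = (-4*(-16)*2)/4 = (64*2)/4 = (¼)*128 = 32)
(-15 + 9)*K = (-15 + 9)*32 = -6*32 = -192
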